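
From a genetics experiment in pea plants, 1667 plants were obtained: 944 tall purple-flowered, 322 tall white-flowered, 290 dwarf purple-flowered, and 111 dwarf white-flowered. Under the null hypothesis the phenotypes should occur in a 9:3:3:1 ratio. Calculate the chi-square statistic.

Total ratio parts = 16. Expected numbers out of 1667:
  tall purple-flowered: 1667 × 9/16 = 937.6875
  tall white-flowered: 1667 × 3/16 = 312.5625
  dwarf purple-flowered: 1667 × 3/16 = 312.5625
  dwarf white-flowered: 1667 × 1/16 = 104.1875
χ² = Σ (O − E)² / E
  tall purple-flowered: (944 − 937.6875)² / 937.6875 = 0.0425
  tall white-flowered: (322 − 312.5625)² / 312.5625 = 0.2850
  dwarf purple-flowered: (290 − 312.5625)² / 312.5625 = 1.6287
  dwarf white-flowered: (111 − 104.1875)² / 104.1875 = 0.4454
χ² = 0.0425 + 0.2850 + 1.6287 + 0.4454 = 2.4016 ≈ 2.402

2.402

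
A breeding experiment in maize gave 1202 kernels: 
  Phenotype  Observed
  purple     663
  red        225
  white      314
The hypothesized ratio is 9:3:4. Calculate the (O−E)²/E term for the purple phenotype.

0.255

Expected counts for N = 1202 under a 9:3:4 ratio (total parts = 16):
  purple: 1202 × 9/16 = 676.125
  red: 1202 × 3/16 = 225.375
  white: 1202 × 4/16 = 300.5
Contribution of purple: (663 − 676.125)² / 676.125 = 0.2548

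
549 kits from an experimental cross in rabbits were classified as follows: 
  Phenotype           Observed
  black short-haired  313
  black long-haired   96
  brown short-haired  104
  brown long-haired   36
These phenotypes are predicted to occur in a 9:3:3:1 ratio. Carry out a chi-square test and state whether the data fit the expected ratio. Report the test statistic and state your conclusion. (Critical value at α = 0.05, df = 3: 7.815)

0.618; consistent

The 9:3:3:1 ratio has 16 parts, so with N = 549 the expected counts are:
  black short-haired: 549 × 9/16 = 308.8125
  black long-haired: 549 × 3/16 = 102.9375
  brown short-haired: 549 × 3/16 = 102.9375
  brown long-haired: 549 × 1/16 = 34.3125
χ² = Σ (O − E)² / E
  black short-haired: (313 − 308.8125)² / 308.8125 = 0.0568
  black long-haired: (96 − 102.9375)² / 102.9375 = 0.4676
  brown short-haired: (104 − 102.9375)² / 102.9375 = 0.0110
  brown long-haired: (36 − 34.3125)² / 34.3125 = 0.0830
χ² = 0.0568 + 0.4676 + 0.0110 + 0.0830 = 0.6184 ≈ 0.618
Degrees of freedom = 4 − 1 = 3; critical value at α = 0.05 is 7.815.
Since 0.618 < 7.815, we fail to reject the null hypothesis — the data are consistent with the 9:3:3:1 ratio.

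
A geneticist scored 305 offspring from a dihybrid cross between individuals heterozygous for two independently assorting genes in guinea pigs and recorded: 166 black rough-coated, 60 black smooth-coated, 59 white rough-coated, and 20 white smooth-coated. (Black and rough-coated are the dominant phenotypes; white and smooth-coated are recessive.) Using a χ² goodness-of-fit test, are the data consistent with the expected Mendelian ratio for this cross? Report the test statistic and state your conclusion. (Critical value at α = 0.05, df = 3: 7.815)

A dihybrid F₂ with independent assortment and complete dominance at both loci gives a 9:3:3:1 phenotypic ratio.
Total ratio parts = 16. Expected numbers out of 305:
  black rough-coated: 305 × 9/16 = 171.5625
  black smooth-coated: 305 × 3/16 = 57.1875
  white rough-coated: 305 × 3/16 = 57.1875
  white smooth-coated: 305 × 1/16 = 19.0625
χ² = Σ (O − E)² / E
  black rough-coated: (166 − 171.5625)² / 171.5625 = 0.1804
  black smooth-coated: (60 − 57.1875)² / 57.1875 = 0.1383
  white rough-coated: (59 − 57.1875)² / 57.1875 = 0.0574
  white smooth-coated: (20 − 19.0625)² / 19.0625 = 0.0461
χ² = 0.1804 + 0.1383 + 0.0574 + 0.0461 = 0.4222 ≈ 0.422
Degrees of freedom = 4 − 1 = 3; critical value at α = 0.05 is 7.815.
Since 0.422 < 7.815, we fail to reject the null hypothesis — the data are consistent with the 9:3:3:1 ratio.

0.422; consistent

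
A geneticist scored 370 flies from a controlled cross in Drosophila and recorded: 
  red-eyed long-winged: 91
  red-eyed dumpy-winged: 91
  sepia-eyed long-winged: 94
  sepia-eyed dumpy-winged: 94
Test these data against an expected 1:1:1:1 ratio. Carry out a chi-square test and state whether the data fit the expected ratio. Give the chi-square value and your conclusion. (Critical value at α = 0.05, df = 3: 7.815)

Total ratio parts = 4. Expected numbers out of 370:
  red-eyed long-winged: 370 × 1/4 = 92.5
  red-eyed dumpy-winged: 370 × 1/4 = 92.5
  sepia-eyed long-winged: 370 × 1/4 = 92.5
  sepia-eyed dumpy-winged: 370 × 1/4 = 92.5
χ² = Σ (O − E)² / E
  red-eyed long-winged: (91 − 92.5)² / 92.5 = 0.0243
  red-eyed dumpy-winged: (91 − 92.5)² / 92.5 = 0.0243
  sepia-eyed long-winged: (94 − 92.5)² / 92.5 = 0.0243
  sepia-eyed dumpy-winged: (94 − 92.5)² / 92.5 = 0.0243
χ² = 0.0243 + 0.0243 + 0.0243 + 0.0243 = 0.0972 ≈ 0.097
Degrees of freedom = 4 − 1 = 3; critical value at α = 0.05 is 7.815.
Since 0.097 < 7.815, we fail to reject the null hypothesis — the data are consistent with the 1:1:1:1 ratio.

0.097; consistent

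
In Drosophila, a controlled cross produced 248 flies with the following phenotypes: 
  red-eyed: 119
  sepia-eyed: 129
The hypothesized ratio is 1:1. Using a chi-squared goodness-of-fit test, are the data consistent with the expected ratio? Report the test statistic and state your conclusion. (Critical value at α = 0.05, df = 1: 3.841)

0.403; consistent

The 1:1 ratio has 2 parts, so with N = 248 the expected counts are:
  red-eyed: 248 × 1/2 = 124
  sepia-eyed: 248 × 1/2 = 124
χ² = Σ (O − E)² / E
  red-eyed: (119 − 124)² / 124 = 0.2016
  sepia-eyed: (129 − 124)² / 124 = 0.2016
χ² = 0.2016 + 0.2016 = 0.4032 ≈ 0.403
Degrees of freedom = 2 − 1 = 1; critical value at α = 0.05 is 3.841.
Since 0.403 < 3.841, we fail to reject the null hypothesis — the data are consistent with the 1:1 ratio.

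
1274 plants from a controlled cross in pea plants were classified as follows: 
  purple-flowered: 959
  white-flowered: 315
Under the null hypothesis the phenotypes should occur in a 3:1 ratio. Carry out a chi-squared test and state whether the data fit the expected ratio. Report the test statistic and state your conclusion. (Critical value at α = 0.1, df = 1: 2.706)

0.051; consistent

Expected counts for N = 1274 under a 3:1 ratio (total parts = 4):
  purple-flowered: 1274 × 3/4 = 955.5
  white-flowered: 1274 × 1/4 = 318.5
χ² = Σ (O − E)² / E
  purple-flowered: (959 − 955.5)² / 955.5 = 0.0128
  white-flowered: (315 − 318.5)² / 318.5 = 0.0385
χ² = 0.0128 + 0.0385 = 0.0513 ≈ 0.051
Degrees of freedom = 2 − 1 = 1; critical value at α = 0.1 is 2.706.
Since 0.051 < 2.706, we fail to reject the null hypothesis — the data are consistent with the 3:1 ratio.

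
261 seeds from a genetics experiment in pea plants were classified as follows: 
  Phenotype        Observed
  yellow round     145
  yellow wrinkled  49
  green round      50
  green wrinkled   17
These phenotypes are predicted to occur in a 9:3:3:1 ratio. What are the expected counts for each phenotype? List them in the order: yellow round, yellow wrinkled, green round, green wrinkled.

The 9:3:3:1 ratio has 16 parts, so with N = 261 the expected counts are:
  yellow round: 261 × 9/16 = 146.8125
  yellow wrinkled: 261 × 3/16 = 48.9375
  green round: 261 × 3/16 = 48.9375
  green wrinkled: 261 × 1/16 = 16.3125

146.8125, 48.9375, 48.9375, 16.3125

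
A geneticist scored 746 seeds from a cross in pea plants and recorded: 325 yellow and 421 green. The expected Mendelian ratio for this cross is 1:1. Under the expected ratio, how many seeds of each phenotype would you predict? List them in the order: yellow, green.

373, 373

Under the 1:1 hypothesis (Σ ratio = 2, N = 746):
  yellow: 746 × 1/2 = 373
  green: 746 × 1/2 = 373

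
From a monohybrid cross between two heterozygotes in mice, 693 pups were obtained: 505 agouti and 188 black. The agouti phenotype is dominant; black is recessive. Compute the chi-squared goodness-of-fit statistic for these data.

1.674

For a monohybrid cross between heterozygotes with complete dominance, the expected phenotypic ratio is 3:1.
Expected counts for N = 693 under a 3:1 ratio (total parts = 4):
  agouti: 693 × 3/4 = 519.75
  black: 693 × 1/4 = 173.25
χ² = Σ (O − E)² / E
  agouti: (505 − 519.75)² / 519.75 = 0.4186
  black: (188 − 173.25)² / 173.25 = 1.2558
χ² = 0.4186 + 1.2558 = 1.6744 ≈ 1.674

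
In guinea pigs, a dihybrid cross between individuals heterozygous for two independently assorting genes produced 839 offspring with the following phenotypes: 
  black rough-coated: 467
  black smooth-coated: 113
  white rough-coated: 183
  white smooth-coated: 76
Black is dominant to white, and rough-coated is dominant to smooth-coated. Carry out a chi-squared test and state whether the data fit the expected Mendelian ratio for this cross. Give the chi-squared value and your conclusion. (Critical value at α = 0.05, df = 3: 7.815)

27.316; not consistent

A dihybrid F₂ with independent assortment and complete dominance at both loci gives a 9:3:3:1 phenotypic ratio.
Total ratio parts = 16. Expected numbers out of 839:
  black rough-coated: 839 × 9/16 = 471.9375
  black smooth-coated: 839 × 3/16 = 157.3125
  white rough-coated: 839 × 3/16 = 157.3125
  white smooth-coated: 839 × 1/16 = 52.4375
χ² = Σ (O − E)² / E
  black rough-coated: (467 − 471.9375)² / 471.9375 = 0.0517
  black smooth-coated: (113 − 157.3125)² / 157.3125 = 12.4821
  white rough-coated: (183 − 157.3125)² / 157.3125 = 4.1945
  white smooth-coated: (76 − 52.4375)² / 52.4375 = 10.5877
χ² = 0.0517 + 12.4821 + 4.1945 + 10.5877 = 27.316
Degrees of freedom = 4 − 1 = 3; critical value at α = 0.05 is 7.815.
Since 27.316 > 7.815, we reject the null hypothesis — the data do not fit the 9:3:3:1 ratio.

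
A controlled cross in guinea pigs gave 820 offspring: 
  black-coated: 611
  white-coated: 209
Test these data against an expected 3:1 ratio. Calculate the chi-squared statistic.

Total ratio parts = 4. Expected numbers out of 820:
  black-coated: 820 × 3/4 = 615
  white-coated: 820 × 1/4 = 205
χ² = Σ (O − E)² / E
  black-coated: (611 − 615)² / 615 = 0.0260
  white-coated: (209 − 205)² / 205 = 0.0780
χ² = 0.0260 + 0.0780 = 0.104

0.104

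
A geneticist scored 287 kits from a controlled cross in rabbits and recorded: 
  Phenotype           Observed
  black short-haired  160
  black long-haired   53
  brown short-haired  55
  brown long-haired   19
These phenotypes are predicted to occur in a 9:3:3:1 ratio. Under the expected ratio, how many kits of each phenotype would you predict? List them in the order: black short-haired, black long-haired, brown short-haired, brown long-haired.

161.4375, 53.8125, 53.8125, 17.9375

The 9:3:3:1 ratio has 16 parts, so with N = 287 the expected counts are:
  black short-haired: 287 × 9/16 = 161.4375
  black long-haired: 287 × 3/16 = 53.8125
  brown short-haired: 287 × 3/16 = 53.8125
  brown long-haired: 287 × 1/16 = 17.9375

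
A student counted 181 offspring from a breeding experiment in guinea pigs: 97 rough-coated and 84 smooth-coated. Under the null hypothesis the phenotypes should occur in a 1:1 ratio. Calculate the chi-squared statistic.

0.934

Expected counts for N = 181 under a 1:1 ratio (total parts = 2):
  rough-coated: 181 × 1/2 = 90.5
  smooth-coated: 181 × 1/2 = 90.5
χ² = Σ (O − E)² / E
  rough-coated: (97 − 90.5)² / 90.5 = 0.4669
  smooth-coated: (84 − 90.5)² / 90.5 = 0.4669
χ² = 0.4669 + 0.4669 = 0.9338 ≈ 0.934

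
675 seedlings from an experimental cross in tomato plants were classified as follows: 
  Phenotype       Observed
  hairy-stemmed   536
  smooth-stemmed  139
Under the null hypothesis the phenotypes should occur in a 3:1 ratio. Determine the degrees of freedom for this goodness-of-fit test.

A goodness-of-fit test with 2 phenotype classes has df = 2 − 1 = 1.

1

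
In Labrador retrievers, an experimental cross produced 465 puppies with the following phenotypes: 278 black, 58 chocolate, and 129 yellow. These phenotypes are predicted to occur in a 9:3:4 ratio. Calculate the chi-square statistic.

Total ratio parts = 16. Expected numbers out of 465:
  black: 465 × 9/16 = 261.5625
  chocolate: 465 × 3/16 = 87.1875
  yellow: 465 × 4/16 = 116.25
χ² = Σ (O − E)² / E
  black: (278 − 261.5625)² / 261.5625 = 1.0330
  chocolate: (58 − 87.1875)² / 87.1875 = 9.7710
  yellow: (129 − 116.25)² / 116.25 = 1.3984
χ² = 1.0330 + 9.7710 + 1.3984 = 12.2024 ≈ 12.202

12.202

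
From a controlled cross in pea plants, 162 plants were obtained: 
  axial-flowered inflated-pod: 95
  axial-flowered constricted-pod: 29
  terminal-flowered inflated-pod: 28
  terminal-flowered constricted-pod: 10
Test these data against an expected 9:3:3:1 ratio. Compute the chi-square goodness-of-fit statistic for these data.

The 9:3:3:1 ratio has 16 parts, so with N = 162 the expected counts are:
  axial-flowered inflated-pod: 162 × 9/16 = 91.125
  axial-flowered constricted-pod: 162 × 3/16 = 30.375
  terminal-flowered inflated-pod: 162 × 3/16 = 30.375
  terminal-flowered constricted-pod: 162 × 1/16 = 10.125
χ² = Σ (O − E)² / E
  axial-flowered inflated-pod: (95 − 91.125)² / 91.125 = 0.1648
  axial-flowered constricted-pod: (29 − 30.375)² / 30.375 = 0.0622
  terminal-flowered inflated-pod: (28 − 30.375)² / 30.375 = 0.1857
  terminal-flowered constricted-pod: (10 − 10.125)² / 10.125 = 0.0015
χ² = 0.1648 + 0.0622 + 0.1857 + 0.0015 = 0.4142 ≈ 0.414

0.414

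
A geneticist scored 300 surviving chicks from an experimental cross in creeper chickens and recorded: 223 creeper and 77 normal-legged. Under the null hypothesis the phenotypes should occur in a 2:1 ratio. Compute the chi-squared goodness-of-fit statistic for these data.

7.935

Total ratio parts = 3. Expected numbers out of 300:
  creeper: 300 × 2/3 = 200
  normal-legged: 300 × 1/3 = 100
χ² = Σ (O − E)² / E
  creeper: (223 − 200)² / 200 = 2.6450
  normal-legged: (77 − 100)² / 100 = 5.2900
χ² = 2.6450 + 5.2900 = 7.935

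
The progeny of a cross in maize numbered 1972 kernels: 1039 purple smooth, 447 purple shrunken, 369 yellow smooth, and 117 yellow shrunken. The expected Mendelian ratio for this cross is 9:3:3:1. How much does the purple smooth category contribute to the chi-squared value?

Total ratio parts = 16. Expected numbers out of 1972:
  purple smooth: 1972 × 9/16 = 1109.25
  purple shrunken: 1972 × 3/16 = 369.75
  yellow smooth: 1972 × 3/16 = 369.75
  yellow shrunken: 1972 × 1/16 = 123.25
Contribution of purple smooth: (1039 − 1109.25)² / 1109.25 = 4.4490

4.449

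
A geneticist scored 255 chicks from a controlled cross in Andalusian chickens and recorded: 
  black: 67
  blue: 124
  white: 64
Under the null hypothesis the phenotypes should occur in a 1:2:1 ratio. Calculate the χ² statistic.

0.263

The 1:2:1 ratio has 4 parts, so with N = 255 the expected counts are:
  black: 255 × 1/4 = 63.75
  blue: 255 × 2/4 = 127.5
  white: 255 × 1/4 = 63.75
χ² = Σ (O − E)² / E
  black: (67 − 63.75)² / 63.75 = 0.1657
  blue: (124 − 127.5)² / 127.5 = 0.0961
  white: (64 − 63.75)² / 63.75 = 0.0010
χ² = 0.1657 + 0.0961 + 0.0010 = 0.2628 ≈ 0.263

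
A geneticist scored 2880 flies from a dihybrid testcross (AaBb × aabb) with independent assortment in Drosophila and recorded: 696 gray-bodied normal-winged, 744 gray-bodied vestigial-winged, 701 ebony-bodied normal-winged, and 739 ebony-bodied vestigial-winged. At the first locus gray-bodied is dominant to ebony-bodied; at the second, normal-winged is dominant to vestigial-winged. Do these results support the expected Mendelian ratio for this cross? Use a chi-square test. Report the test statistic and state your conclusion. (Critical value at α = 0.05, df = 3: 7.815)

2.603; consistent

A dihybrid testcross with independent assortment gives a 1:1:1:1 ratio.
Total ratio parts = 4. Expected numbers out of 2880:
  gray-bodied normal-winged: 2880 × 1/4 = 720
  gray-bodied vestigial-winged: 2880 × 1/4 = 720
  ebony-bodied normal-winged: 2880 × 1/4 = 720
  ebony-bodied vestigial-winged: 2880 × 1/4 = 720
χ² = Σ (O − E)² / E
  gray-bodied normal-winged: (696 − 720)² / 720 = 0.8000
  gray-bodied vestigial-winged: (744 − 720)² / 720 = 0.8000
  ebony-bodied normal-winged: (701 − 720)² / 720 = 0.5014
  ebony-bodied vestigial-winged: (739 − 720)² / 720 = 0.5014
χ² = 0.8000 + 0.8000 + 0.5014 + 0.5014 = 2.6028 ≈ 2.603
Degrees of freedom = 4 − 1 = 3; critical value at α = 0.05 is 7.815.
Since 2.603 < 7.815, we fail to reject the null hypothesis — the data are consistent with the 1:1:1:1 ratio.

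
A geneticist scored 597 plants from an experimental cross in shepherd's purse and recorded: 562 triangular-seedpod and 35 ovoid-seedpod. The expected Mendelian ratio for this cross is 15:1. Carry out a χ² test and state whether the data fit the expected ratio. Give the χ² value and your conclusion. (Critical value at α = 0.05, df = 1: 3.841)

The 15:1 ratio has 16 parts, so with N = 597 the expected counts are:
  triangular-seedpod: 597 × 15/16 = 559.6875
  ovoid-seedpod: 597 × 1/16 = 37.3125
χ² = Σ (O − E)² / E
  triangular-seedpod: (562 − 559.6875)² / 559.6875 = 0.0096
  ovoid-seedpod: (35 − 37.3125)² / 37.3125 = 0.1433
χ² = 0.0096 + 0.1433 = 0.1529 ≈ 0.153
Degrees of freedom = 2 − 1 = 1; critical value at α = 0.05 is 3.841.
Since 0.153 < 3.841, we fail to reject the null hypothesis — the data are consistent with the 15:1 ratio.

0.153; consistent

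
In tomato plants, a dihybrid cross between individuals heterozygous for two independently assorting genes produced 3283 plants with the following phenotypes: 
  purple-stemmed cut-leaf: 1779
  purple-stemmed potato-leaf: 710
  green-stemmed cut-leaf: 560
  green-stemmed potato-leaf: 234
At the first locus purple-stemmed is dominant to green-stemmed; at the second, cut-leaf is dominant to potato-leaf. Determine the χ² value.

26.030

A dihybrid F₂ with independent assortment and complete dominance at both loci gives a 9:3:3:1 phenotypic ratio.
Under the 9:3:3:1 hypothesis (Σ ratio = 16, N = 3283):
  purple-stemmed cut-leaf: 3283 × 9/16 = 1846.6875
  purple-stemmed potato-leaf: 3283 × 3/16 = 615.5625
  green-stemmed cut-leaf: 3283 × 3/16 = 615.5625
  green-stemmed potato-leaf: 3283 × 1/16 = 205.1875
χ² = Σ (O − E)² / E
  purple-stemmed cut-leaf: (1779 − 1846.6875)² / 1846.6875 = 2.4810
  purple-stemmed potato-leaf: (710 − 615.5625)² / 615.5625 = 14.4883
  green-stemmed cut-leaf: (560 − 615.5625)² / 615.5625 = 5.0152
  green-stemmed potato-leaf: (234 − 205.1875)² / 205.1875 = 4.0459
χ² = 2.4810 + 14.4883 + 5.0152 + 4.0459 = 26.0304 ≈ 26.030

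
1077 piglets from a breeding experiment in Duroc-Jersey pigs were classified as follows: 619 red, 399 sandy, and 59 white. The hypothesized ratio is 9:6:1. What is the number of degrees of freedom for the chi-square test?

A goodness-of-fit test with 3 phenotype classes has df = 3 − 1 = 2.

2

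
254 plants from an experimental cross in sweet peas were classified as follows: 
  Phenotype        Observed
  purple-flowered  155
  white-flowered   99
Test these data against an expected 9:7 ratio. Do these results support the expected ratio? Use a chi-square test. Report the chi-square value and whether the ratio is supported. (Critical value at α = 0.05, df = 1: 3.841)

2.352; consistent

The 9:7 ratio has 16 parts, so with N = 254 the expected counts are:
  purple-flowered: 254 × 9/16 = 142.875
  white-flowered: 254 × 7/16 = 111.125
χ² = Σ (O − E)² / E
  purple-flowered: (155 − 142.875)² / 142.875 = 1.0290
  white-flowered: (99 − 111.125)² / 111.125 = 1.3230
χ² = 1.0290 + 1.3230 = 2.352
Degrees of freedom = 2 − 1 = 1; critical value at α = 0.05 is 3.841.
Since 2.352 < 3.841, we fail to reject the null hypothesis — the data are consistent with the 9:7 ratio.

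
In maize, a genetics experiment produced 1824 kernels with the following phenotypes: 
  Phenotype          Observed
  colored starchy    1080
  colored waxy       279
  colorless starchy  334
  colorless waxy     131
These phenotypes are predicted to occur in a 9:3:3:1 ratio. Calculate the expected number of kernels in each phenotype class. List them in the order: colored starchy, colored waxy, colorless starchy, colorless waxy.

1026, 342, 342, 114

Under the 9:3:3:1 hypothesis (Σ ratio = 16, N = 1824):
  colored starchy: 1824 × 9/16 = 1026
  colored waxy: 1824 × 3/16 = 342
  colorless starchy: 1824 × 3/16 = 342
  colorless waxy: 1824 × 1/16 = 114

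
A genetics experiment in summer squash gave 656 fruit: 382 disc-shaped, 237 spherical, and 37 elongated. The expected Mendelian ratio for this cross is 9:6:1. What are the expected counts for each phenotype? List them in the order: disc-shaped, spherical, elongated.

Expected counts for N = 656 under a 9:6:1 ratio (total parts = 16):
  disc-shaped: 656 × 9/16 = 369
  spherical: 656 × 6/16 = 246
  elongated: 656 × 1/16 = 41

369, 246, 41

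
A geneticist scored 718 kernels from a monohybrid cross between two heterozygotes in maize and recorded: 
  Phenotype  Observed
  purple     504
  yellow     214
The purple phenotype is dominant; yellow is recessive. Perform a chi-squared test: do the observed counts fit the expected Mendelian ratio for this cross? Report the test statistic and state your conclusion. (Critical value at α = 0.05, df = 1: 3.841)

8.841; not consistent

For a monohybrid cross between heterozygotes with complete dominance, the expected phenotypic ratio is 3:1.
Expected counts for N = 718 under a 3:1 ratio (total parts = 4):
  purple: 718 × 3/4 = 538.5
  yellow: 718 × 1/4 = 179.5
χ² = Σ (O − E)² / E
  purple: (504 − 538.5)² / 538.5 = 2.2103
  yellow: (214 − 179.5)² / 179.5 = 6.6309
χ² = 2.2103 + 6.6309 = 8.8412 ≈ 8.841
Degrees of freedom = 2 − 1 = 1; critical value at α = 0.05 is 3.841.
Since 8.841 > 3.841, we reject the null hypothesis — the data do not fit the 3:1 ratio.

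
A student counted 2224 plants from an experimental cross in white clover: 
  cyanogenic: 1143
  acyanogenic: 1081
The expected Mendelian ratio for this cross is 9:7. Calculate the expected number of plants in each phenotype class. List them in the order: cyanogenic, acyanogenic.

1251, 973

Under the 9:7 hypothesis (Σ ratio = 16, N = 2224):
  cyanogenic: 2224 × 9/16 = 1251
  acyanogenic: 2224 × 7/16 = 973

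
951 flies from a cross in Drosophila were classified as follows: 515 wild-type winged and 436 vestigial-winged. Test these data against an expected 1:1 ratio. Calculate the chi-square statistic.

6.563

Expected counts for N = 951 under a 1:1 ratio (total parts = 2):
  wild-type winged: 951 × 1/2 = 475.5
  vestigial-winged: 951 × 1/2 = 475.5
χ² = Σ (O − E)² / E
  wild-type winged: (515 − 475.5)² / 475.5 = 3.2813
  vestigial-winged: (436 − 475.5)² / 475.5 = 3.2813
χ² = 3.2813 + 3.2813 = 6.5626 ≈ 6.563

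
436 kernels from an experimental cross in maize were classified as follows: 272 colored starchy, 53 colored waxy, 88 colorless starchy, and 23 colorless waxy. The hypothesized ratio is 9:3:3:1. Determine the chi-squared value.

14.169

The 9:3:3:1 ratio has 16 parts, so with N = 436 the expected counts are:
  colored starchy: 436 × 9/16 = 245.25
  colored waxy: 436 × 3/16 = 81.75
  colorless starchy: 436 × 3/16 = 81.75
  colorless waxy: 436 × 1/16 = 27.25
χ² = Σ (O − E)² / E
  colored starchy: (272 − 245.25)² / 245.25 = 2.9177
  colored waxy: (53 − 81.75)² / 81.75 = 10.1109
  colorless starchy: (88 − 81.75)² / 81.75 = 0.4778
  colorless waxy: (23 − 27.25)² / 27.25 = 0.6628
χ² = 2.9177 + 10.1109 + 0.4778 + 0.6628 = 14.1692 ≈ 14.169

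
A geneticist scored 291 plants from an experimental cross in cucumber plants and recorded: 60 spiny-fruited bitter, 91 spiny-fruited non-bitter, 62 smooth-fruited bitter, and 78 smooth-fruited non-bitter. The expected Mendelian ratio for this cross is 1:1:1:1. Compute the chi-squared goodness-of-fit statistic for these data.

Under the 1:1:1:1 hypothesis (Σ ratio = 4, N = 291):
  spiny-fruited bitter: 291 × 1/4 = 72.75
  spiny-fruited non-bitter: 291 × 1/4 = 72.75
  smooth-fruited bitter: 291 × 1/4 = 72.75
  smooth-fruited non-bitter: 291 × 1/4 = 72.75
χ² = Σ (O − E)² / E
  spiny-fruited bitter: (60 − 72.75)² / 72.75 = 2.2345
  spiny-fruited non-bitter: (91 − 72.75)² / 72.75 = 4.5782
  smooth-fruited bitter: (62 − 72.75)² / 72.75 = 1.5885
  smooth-fruited non-bitter: (78 − 72.75)² / 72.75 = 0.3789
χ² = 2.2345 + 4.5782 + 1.5885 + 0.3789 = 8.7801 ≈ 8.780

8.780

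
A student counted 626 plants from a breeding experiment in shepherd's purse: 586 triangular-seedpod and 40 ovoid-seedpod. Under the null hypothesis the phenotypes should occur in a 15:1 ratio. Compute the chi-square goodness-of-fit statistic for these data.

0.021

Under the 15:1 hypothesis (Σ ratio = 16, N = 626):
  triangular-seedpod: 626 × 15/16 = 586.875
  ovoid-seedpod: 626 × 1/16 = 39.125
χ² = Σ (O − E)² / E
  triangular-seedpod: (586 − 586.875)² / 586.875 = 0.0013
  ovoid-seedpod: (40 − 39.125)² / 39.125 = 0.0196
χ² = 0.0013 + 0.0196 = 0.0209 ≈ 0.021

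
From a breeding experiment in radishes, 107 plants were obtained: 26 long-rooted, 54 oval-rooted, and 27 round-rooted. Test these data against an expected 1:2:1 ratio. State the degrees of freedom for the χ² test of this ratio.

A goodness-of-fit test with 3 phenotype classes has df = 3 − 1 = 2.

2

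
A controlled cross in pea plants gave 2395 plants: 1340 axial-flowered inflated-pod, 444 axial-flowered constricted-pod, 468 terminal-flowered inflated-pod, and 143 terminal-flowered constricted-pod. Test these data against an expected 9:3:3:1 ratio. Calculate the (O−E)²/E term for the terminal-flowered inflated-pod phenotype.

Under the 9:3:3:1 hypothesis (Σ ratio = 16, N = 2395):
  axial-flowered inflated-pod: 2395 × 9/16 = 1347.1875
  axial-flowered constricted-pod: 2395 × 3/16 = 449.0625
  terminal-flowered inflated-pod: 2395 × 3/16 = 449.0625
  terminal-flowered constricted-pod: 2395 × 1/16 = 149.6875
Contribution of terminal-flowered inflated-pod: (468 − 449.0625)² / 449.0625 = 0.7986

0.799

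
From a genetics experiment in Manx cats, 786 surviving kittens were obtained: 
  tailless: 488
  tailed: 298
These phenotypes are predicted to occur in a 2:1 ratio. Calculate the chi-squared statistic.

7.420

Total ratio parts = 3. Expected numbers out of 786:
  tailless: 786 × 2/3 = 524
  tailed: 786 × 1/3 = 262
χ² = Σ (O − E)² / E
  tailless: (488 − 524)² / 524 = 2.4733
  tailed: (298 − 262)² / 262 = 4.9466
χ² = 2.4733 + 4.9466 = 7.4199 ≈ 7.420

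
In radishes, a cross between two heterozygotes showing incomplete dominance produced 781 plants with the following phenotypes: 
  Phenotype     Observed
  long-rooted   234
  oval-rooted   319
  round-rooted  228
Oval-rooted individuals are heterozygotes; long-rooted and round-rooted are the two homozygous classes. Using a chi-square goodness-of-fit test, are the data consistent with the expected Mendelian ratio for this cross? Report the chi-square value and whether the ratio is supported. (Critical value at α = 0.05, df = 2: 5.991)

26.275; not consistent

With incomplete dominance, a heterozygote × heterozygote cross gives a 1:2:1 phenotypic ratio.
Total ratio parts = 4. Expected numbers out of 781:
  long-rooted: 781 × 1/4 = 195.25
  oval-rooted: 781 × 2/4 = 390.5
  round-rooted: 781 × 1/4 = 195.25
χ² = Σ (O − E)² / E
  long-rooted: (234 − 195.25)² / 195.25 = 7.6905
  oval-rooted: (319 − 390.5)² / 390.5 = 13.0915
  round-rooted: (228 − 195.25)² / 195.25 = 5.4933
χ² = 7.6905 + 13.0915 + 5.4933 = 26.2753 ≈ 26.275
Degrees of freedom = 3 − 1 = 2; critical value at α = 0.05 is 5.991.
Since 26.275 > 5.991, we reject the null hypothesis — the data do not fit the 1:2:1 ratio.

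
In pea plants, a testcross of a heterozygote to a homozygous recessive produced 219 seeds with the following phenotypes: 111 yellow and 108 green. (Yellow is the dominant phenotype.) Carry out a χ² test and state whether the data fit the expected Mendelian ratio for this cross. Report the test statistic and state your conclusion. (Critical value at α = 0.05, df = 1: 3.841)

A testcross of a heterozygote (Aa × aa) gives a 1:1 phenotypic ratio.
The 1:1 ratio has 2 parts, so with N = 219 the expected counts are:
  yellow: 219 × 1/2 = 109.5
  green: 219 × 1/2 = 109.5
χ² = Σ (O − E)² / E
  yellow: (111 − 109.5)² / 109.5 = 0.0205
  green: (108 − 109.5)² / 109.5 = 0.0205
χ² = 0.0205 + 0.0205 = 0.041
Degrees of freedom = 2 − 1 = 1; critical value at α = 0.05 is 3.841.
Since 0.041 < 3.841, we fail to reject the null hypothesis — the data are consistent with the 1:1 ratio.

0.041; consistent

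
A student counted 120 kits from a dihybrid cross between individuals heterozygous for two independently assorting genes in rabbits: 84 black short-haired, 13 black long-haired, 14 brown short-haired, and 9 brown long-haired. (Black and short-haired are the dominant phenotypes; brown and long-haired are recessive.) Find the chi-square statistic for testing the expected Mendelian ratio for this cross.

11.556

A dihybrid F₂ with independent assortment and complete dominance at both loci gives a 9:3:3:1 phenotypic ratio.
Under the 9:3:3:1 hypothesis (Σ ratio = 16, N = 120):
  black short-haired: 120 × 9/16 = 67.5
  black long-haired: 120 × 3/16 = 22.5
  brown short-haired: 120 × 3/16 = 22.5
  brown long-haired: 120 × 1/16 = 7.5
χ² = Σ (O − E)² / E
  black short-haired: (84 − 67.5)² / 67.5 = 4.0333
  black long-haired: (13 − 22.5)² / 22.5 = 4.0111
  brown short-haired: (14 − 22.5)² / 22.5 = 3.2111
  brown long-haired: (9 − 7.5)² / 7.5 = 0.3000
χ² = 4.0333 + 4.0111 + 3.2111 + 0.3000 = 11.5555 ≈ 11.556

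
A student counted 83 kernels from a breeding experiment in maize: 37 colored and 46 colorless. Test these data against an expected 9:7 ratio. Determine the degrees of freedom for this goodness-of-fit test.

A goodness-of-fit test with 2 phenotype classes has df = 2 − 1 = 1.

1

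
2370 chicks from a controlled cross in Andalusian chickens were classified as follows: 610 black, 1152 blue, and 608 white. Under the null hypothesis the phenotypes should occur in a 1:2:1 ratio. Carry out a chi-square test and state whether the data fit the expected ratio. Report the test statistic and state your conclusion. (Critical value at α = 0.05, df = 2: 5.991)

1.841; consistent

Expected counts for N = 2370 under a 1:2:1 ratio (total parts = 4):
  black: 2370 × 1/4 = 592.5
  blue: 2370 × 2/4 = 1185
  white: 2370 × 1/4 = 592.5
χ² = Σ (O − E)² / E
  black: (610 − 592.5)² / 592.5 = 0.5169
  blue: (1152 − 1185)² / 1185 = 0.9190
  white: (608 − 592.5)² / 592.5 = 0.4055
χ² = 0.5169 + 0.9190 + 0.4055 = 1.8414 ≈ 1.841
Degrees of freedom = 3 − 1 = 2; critical value at α = 0.05 is 5.991.
Since 1.841 < 5.991, we fail to reject the null hypothesis — the data are consistent with the 1:2:1 ratio.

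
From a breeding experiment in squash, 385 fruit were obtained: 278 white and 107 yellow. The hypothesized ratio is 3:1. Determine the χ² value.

Under the 3:1 hypothesis (Σ ratio = 4, N = 385):
  white: 385 × 3/4 = 288.75
  yellow: 385 × 1/4 = 96.25
χ² = Σ (O − E)² / E
  white: (278 − 288.75)² / 288.75 = 0.4002
  yellow: (107 − 96.25)² / 96.25 = 1.2006
χ² = 0.4002 + 1.2006 = 1.6008 ≈ 1.601

1.601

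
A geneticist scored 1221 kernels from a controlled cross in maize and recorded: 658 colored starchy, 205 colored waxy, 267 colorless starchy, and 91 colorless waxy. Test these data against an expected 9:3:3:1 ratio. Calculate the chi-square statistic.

Expected counts for N = 1221 under a 9:3:3:1 ratio (total parts = 16):
  colored starchy: 1221 × 9/16 = 686.8125
  colored waxy: 1221 × 3/16 = 228.9375
  colorless starchy: 1221 × 3/16 = 228.9375
  colorless waxy: 1221 × 1/16 = 76.3125
χ² = Σ (O − E)² / E
  colored starchy: (658 − 686.8125)² / 686.8125 = 1.2087
  colored waxy: (205 − 228.9375)² / 228.9375 = 2.5029
  colorless starchy: (267 − 228.9375)² / 228.9375 = 6.3282
  colorless waxy: (91 − 76.3125)² / 76.3125 = 2.8268
χ² = 1.2087 + 2.5029 + 6.3282 + 2.8268 = 12.8666 ≈ 12.867

12.867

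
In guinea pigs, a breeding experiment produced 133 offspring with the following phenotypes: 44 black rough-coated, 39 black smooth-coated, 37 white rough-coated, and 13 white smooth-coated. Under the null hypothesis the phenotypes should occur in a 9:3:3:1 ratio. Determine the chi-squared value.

29.099

Expected counts for N = 133 under a 9:3:3:1 ratio (total parts = 16):
  black rough-coated: 133 × 9/16 = 74.8125
  black smooth-coated: 133 × 3/16 = 24.9375
  white rough-coated: 133 × 3/16 = 24.9375
  white smooth-coated: 133 × 1/16 = 8.3125
χ² = Σ (O − E)² / E
  black rough-coated: (44 − 74.8125)² / 74.8125 = 12.6905
  black smooth-coated: (39 − 24.9375)² / 24.9375 = 7.9300
  white rough-coated: (37 − 24.9375)² / 24.9375 = 5.8347
  white smooth-coated: (13 − 8.3125)² / 8.3125 = 2.6433
χ² = 12.6905 + 7.9300 + 5.8347 + 2.6433 = 29.0985 ≈ 29.099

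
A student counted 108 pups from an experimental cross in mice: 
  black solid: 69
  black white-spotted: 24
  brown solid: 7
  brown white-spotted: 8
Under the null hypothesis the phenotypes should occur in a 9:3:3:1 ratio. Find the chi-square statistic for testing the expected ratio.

Under the 9:3:3:1 hypothesis (Σ ratio = 16, N = 108):
  black solid: 108 × 9/16 = 60.75
  black white-spotted: 108 × 3/16 = 20.25
  brown solid: 108 × 3/16 = 20.25
  brown white-spotted: 108 × 1/16 = 6.75
χ² = Σ (O − E)² / E
  black solid: (69 − 60.75)² / 60.75 = 1.1204
  black white-spotted: (24 − 20.25)² / 20.25 = 0.6944
  brown solid: (7 − 20.25)² / 20.25 = 8.6698
  brown white-spotted: (8 − 6.75)² / 6.75 = 0.2315
χ² = 1.1204 + 0.6944 + 8.6698 + 0.2315 = 10.7161 ≈ 10.716

10.716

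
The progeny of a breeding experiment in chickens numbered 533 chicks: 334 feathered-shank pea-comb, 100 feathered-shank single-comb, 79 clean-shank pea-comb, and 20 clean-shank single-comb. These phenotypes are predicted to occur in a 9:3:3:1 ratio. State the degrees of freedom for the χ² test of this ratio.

A goodness-of-fit test with 4 phenotype classes has df = 4 − 1 = 3.

3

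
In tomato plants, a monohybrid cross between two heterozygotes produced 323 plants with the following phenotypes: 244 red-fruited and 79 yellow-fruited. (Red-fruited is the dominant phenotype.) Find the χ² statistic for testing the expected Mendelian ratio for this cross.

For a monohybrid cross between heterozygotes with complete dominance, the expected phenotypic ratio is 3:1.
Expected counts for N = 323 under a 3:1 ratio (total parts = 4):
  red-fruited: 323 × 3/4 = 242.25
  yellow-fruited: 323 × 1/4 = 80.75
χ² = Σ (O − E)² / E
  red-fruited: (244 − 242.25)² / 242.25 = 0.0126
  yellow-fruited: (79 − 80.75)² / 80.75 = 0.0379
χ² = 0.0126 + 0.0379 = 0.0505 ≈ 0.051

0.051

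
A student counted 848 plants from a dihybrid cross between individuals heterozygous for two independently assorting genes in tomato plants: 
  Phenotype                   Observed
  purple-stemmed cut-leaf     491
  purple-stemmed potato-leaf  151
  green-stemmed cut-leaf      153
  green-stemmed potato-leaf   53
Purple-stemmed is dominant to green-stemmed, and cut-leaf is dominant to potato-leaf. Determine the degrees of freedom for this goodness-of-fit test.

A dihybrid F₂ with independent assortment and complete dominance at both loci gives a 9:3:3:1 phenotypic ratio.
A goodness-of-fit test with 4 phenotype classes has df = 4 − 1 = 3.

3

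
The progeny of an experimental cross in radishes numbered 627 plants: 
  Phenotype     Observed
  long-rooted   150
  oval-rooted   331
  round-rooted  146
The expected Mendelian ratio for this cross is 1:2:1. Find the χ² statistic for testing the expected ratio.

Expected counts for N = 627 under a 1:2:1 ratio (total parts = 4):
  long-rooted: 627 × 1/4 = 156.75
  oval-rooted: 627 × 2/4 = 313.5
  round-rooted: 627 × 1/4 = 156.75
χ² = Σ (O − E)² / E
  long-rooted: (150 − 156.75)² / 156.75 = 0.2907
  oval-rooted: (331 − 313.5)² / 313.5 = 0.9769
  round-rooted: (146 − 156.75)² / 156.75 = 0.7372
χ² = 0.2907 + 0.9769 + 0.7372 = 2.0048 ≈ 2.005

2.005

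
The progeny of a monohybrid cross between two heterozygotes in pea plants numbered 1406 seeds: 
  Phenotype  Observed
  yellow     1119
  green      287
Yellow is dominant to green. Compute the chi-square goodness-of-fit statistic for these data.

15.781

For a monohybrid cross between heterozygotes with complete dominance, the expected phenotypic ratio is 3:1.
The 3:1 ratio has 4 parts, so with N = 1406 the expected counts are:
  yellow: 1406 × 3/4 = 1054.5
  green: 1406 × 1/4 = 351.5
χ² = Σ (O − E)² / E
  yellow: (1119 − 1054.5)² / 1054.5 = 3.9452
  green: (287 − 351.5)² / 351.5 = 11.8357
χ² = 3.9452 + 11.8357 = 15.7809 ≈ 15.781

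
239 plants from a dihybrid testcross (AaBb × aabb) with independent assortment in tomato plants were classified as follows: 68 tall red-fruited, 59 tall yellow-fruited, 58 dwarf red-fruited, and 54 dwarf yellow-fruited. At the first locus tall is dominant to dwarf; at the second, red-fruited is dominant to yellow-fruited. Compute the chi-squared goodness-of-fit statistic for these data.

A dihybrid testcross with independent assortment gives a 1:1:1:1 ratio.
The 1:1:1:1 ratio has 4 parts, so with N = 239 the expected counts are:
  tall red-fruited: 239 × 1/4 = 59.75
  tall yellow-fruited: 239 × 1/4 = 59.75
  dwarf red-fruited: 239 × 1/4 = 59.75
  dwarf yellow-fruited: 239 × 1/4 = 59.75
χ² = Σ (O − E)² / E
  tall red-fruited: (68 − 59.75)² / 59.75 = 1.1391
  tall yellow-fruited: (59 − 59.75)² / 59.75 = 0.0094
  dwarf red-fruited: (58 − 59.75)² / 59.75 = 0.0513
  dwarf yellow-fruited: (54 − 59.75)² / 59.75 = 0.5533
χ² = 1.1391 + 0.0094 + 0.0513 + 0.5533 = 1.7531 ≈ 1.753

1.753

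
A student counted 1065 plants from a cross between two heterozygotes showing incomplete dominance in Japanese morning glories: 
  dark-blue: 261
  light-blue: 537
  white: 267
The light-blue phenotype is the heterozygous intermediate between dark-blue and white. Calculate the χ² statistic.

With incomplete dominance, a heterozygote × heterozygote cross gives a 1:2:1 phenotypic ratio.
Expected counts for N = 1065 under a 1:2:1 ratio (total parts = 4):
  dark-blue: 1065 × 1/4 = 266.25
  light-blue: 1065 × 2/4 = 532.5
  white: 1065 × 1/4 = 266.25
χ² = Σ (O − E)² / E
  dark-blue: (261 − 266.25)² / 266.25 = 0.1035
  light-blue: (537 − 532.5)² / 532.5 = 0.0380
  white: (267 − 266.25)² / 266.25 = 0.0021
χ² = 0.1035 + 0.0380 + 0.0021 = 0.1436 ≈ 0.144

0.144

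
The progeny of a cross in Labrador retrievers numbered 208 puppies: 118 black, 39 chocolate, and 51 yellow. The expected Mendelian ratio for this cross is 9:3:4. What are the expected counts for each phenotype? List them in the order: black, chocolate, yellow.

117, 39, 52

Under the 9:3:4 hypothesis (Σ ratio = 16, N = 208):
  black: 208 × 9/16 = 117
  chocolate: 208 × 3/16 = 39
  yellow: 208 × 4/16 = 52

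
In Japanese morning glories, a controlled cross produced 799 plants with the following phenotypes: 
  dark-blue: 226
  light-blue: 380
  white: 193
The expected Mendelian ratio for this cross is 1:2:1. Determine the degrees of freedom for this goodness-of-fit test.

2

A goodness-of-fit test with 3 phenotype classes has df = 3 − 1 = 2.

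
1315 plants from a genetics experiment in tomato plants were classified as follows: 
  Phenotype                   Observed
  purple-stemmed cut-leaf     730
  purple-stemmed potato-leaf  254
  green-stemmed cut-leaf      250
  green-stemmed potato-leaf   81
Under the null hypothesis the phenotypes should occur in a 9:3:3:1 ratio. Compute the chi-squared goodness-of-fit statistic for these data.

Expected counts for N = 1315 under a 9:3:3:1 ratio (total parts = 16):
  purple-stemmed cut-leaf: 1315 × 9/16 = 739.6875
  purple-stemmed potato-leaf: 1315 × 3/16 = 246.5625
  green-stemmed cut-leaf: 1315 × 3/16 = 246.5625
  green-stemmed potato-leaf: 1315 × 1/16 = 82.1875
χ² = Σ (O − E)² / E
  purple-stemmed cut-leaf: (730 − 739.6875)² / 739.6875 = 0.1269
  purple-stemmed potato-leaf: (254 − 246.5625)² / 246.5625 = 0.2244
  green-stemmed cut-leaf: (250 − 246.5625)² / 246.5625 = 0.0479
  green-stemmed potato-leaf: (81 − 82.1875)² / 82.1875 = 0.0172
χ² = 0.1269 + 0.2244 + 0.0479 + 0.0172 = 0.4164 ≈ 0.416

0.416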